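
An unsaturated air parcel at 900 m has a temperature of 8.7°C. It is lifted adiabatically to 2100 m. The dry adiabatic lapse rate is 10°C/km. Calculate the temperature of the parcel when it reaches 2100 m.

900–2100 m, dry adiabatic: Δz = 1.2 km ⇒ ΔT = -12°C; T = -3.3°C

-3.3°C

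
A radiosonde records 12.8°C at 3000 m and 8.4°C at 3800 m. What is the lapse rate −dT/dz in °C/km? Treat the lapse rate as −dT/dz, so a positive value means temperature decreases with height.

5.5°C/km

Γ = −ΔT/Δz = (12.8 − 8.4) / (3800 − 3000) m
  = 4.4°C / 0.8 km = 5.5°C/km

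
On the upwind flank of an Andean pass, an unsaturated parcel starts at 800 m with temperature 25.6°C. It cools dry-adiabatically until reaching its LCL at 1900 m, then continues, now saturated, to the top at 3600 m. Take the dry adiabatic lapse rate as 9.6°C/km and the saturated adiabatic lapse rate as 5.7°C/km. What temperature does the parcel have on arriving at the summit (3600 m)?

5.35°C

Dry to 1900 m: -9.6 × 1.1 km = -10.56°C, so T = 15.04°C.
Saturated to 3600 m: -5.7 × 1.7 km = -9.69°C, so T = 5.35°C.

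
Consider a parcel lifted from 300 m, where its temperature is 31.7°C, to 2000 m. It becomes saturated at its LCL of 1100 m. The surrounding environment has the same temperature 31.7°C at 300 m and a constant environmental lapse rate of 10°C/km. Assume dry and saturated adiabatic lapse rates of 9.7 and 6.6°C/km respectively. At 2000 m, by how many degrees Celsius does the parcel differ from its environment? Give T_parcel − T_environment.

+3.3°C (parcel warmer than environment)

Parcel:
  300–1100 m, dry: Δz = 0.8 km ⇒ ΔT = -7.76°C; T = 23.94°C
  1100–2000 m, saturated: Δz = 0.9 km ⇒ ΔT = -5.94°C; T = 18°C
Environment:
  300–2000 m, environment: Δz = 1.7 km ⇒ ΔT = -17°C; T = 14.7°C
T_parcel − T_env = 18 − 14.7 = +3.3°C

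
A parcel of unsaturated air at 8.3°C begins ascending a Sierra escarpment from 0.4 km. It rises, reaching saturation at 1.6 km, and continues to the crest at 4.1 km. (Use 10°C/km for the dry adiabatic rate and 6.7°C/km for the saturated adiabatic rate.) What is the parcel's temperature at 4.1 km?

-20.45°C

Dry to 1600 m: -10 × 1.2 km = -12°C, so T = -3.7°C.
Saturated to 4100 m: -6.7 × 2.5 km = -16.75°C, so T = -20.45°C.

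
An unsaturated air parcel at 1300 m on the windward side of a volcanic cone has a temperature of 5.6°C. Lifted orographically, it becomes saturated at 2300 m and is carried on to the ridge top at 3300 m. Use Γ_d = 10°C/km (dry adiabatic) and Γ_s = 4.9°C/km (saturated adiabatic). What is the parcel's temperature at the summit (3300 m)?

-9.3°C

From 1300 m to 2300 m (dry): cools by 10 × 1 = 10°C, giving -4.4°C.
From 2300 m to 3300 m (saturated): cools by 4.9 × 1 = 4.9°C, giving -9.3°C.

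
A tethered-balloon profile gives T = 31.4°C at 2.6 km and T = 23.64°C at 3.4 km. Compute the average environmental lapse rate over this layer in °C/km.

9.7°C/km

Γ = −ΔT/Δz = (31.4 − 23.64) / (3400 − 2600) m
  = 7.76°C / 0.8 km = 9.7°C/km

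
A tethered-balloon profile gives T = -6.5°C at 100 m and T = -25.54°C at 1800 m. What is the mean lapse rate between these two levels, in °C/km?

11.2°C/km

Γ = −ΔT/Δz = (-6.5 − (-25.54)) / (1800 − 100) m
  = 19.04°C / 1.7 km = 11.2°C/km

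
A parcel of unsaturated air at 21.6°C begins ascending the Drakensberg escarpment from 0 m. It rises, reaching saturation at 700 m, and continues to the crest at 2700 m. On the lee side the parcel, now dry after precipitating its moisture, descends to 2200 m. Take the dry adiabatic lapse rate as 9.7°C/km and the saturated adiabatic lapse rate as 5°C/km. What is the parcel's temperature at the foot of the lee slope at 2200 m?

0–700 m, dry: Δz = 0.7 km ⇒ ΔT = -6.79°C; T = 14.81°C
700–2700 m, saturated: Δz = 2 km ⇒ ΔT = -10°C; T = 4.81°C
2700–2200 m, dry descent: Δz = 0.5 km ⇒ ΔT = +4.85°C; T = 9.66°C

9.66°C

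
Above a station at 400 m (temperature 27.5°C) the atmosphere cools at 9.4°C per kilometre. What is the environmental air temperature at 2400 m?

Environmental to 2400 m: -9.4 × 2 km = -18.8°C, so T = 8.7°C.

8.7°C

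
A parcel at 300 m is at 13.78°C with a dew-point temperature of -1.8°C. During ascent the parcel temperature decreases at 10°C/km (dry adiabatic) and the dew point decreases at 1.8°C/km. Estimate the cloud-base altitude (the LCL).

2200 m

T and T_d converge at 10 − 1.8 = 8.2°C per km
Height above start = (13.78 − (-1.8)) / 8.2 = 1.9 km
LCL altitude = 300 m + 1900 m = 2200 m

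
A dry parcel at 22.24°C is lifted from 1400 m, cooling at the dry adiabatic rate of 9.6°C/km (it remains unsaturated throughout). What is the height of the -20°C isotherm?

Height above start = (22.24 − (-20)) / 9.6 = 4.4 km
Altitude = 1400 m + 4400 m = 5800 m

5800 m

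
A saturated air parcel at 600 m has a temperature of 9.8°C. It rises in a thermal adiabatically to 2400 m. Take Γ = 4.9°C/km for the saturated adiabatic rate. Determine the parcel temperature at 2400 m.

From 600 m to 2400 m (saturated adiabatic): cools by 4.9 × 1.8 = 8.82°C, giving 0.98°C.

0.98°C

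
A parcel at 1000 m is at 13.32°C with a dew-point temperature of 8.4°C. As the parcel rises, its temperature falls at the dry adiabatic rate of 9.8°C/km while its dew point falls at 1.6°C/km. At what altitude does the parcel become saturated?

T and T_d converge at 9.8 − 1.6 = 8.2°C per km
Height above start = (13.32 − 8.4) / 8.2 = 0.6 km
LCL altitude = 1000 m + 600 m = 1600 m

1600 m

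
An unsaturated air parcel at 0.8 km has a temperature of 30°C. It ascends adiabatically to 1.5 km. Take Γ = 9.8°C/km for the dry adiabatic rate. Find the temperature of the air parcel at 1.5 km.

800 → 1500 m (dry adiabatic, 9.8°C/km): ΔT = -9.8 × 0.7 = -6.86°C → T = 23.14°C

23.14°C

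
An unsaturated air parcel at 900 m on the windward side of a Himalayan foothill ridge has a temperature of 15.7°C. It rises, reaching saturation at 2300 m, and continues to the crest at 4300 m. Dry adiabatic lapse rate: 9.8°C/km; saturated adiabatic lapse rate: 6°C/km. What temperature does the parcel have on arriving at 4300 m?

900 → 2300 m (dry, 9.8°C/km): ΔT = -9.8 × 1.4 = -13.72°C → T = 1.98°C
2300 → 4300 m (saturated, 6°C/km): ΔT = -6 × 2 = -12°C → T = -10.02°C

-10.02°C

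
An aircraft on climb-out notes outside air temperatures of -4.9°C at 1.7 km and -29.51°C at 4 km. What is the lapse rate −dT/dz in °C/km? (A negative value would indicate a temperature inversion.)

Γ = −ΔT/Δz = (-4.9 − (-29.51)) / (4000 − 1700) m
  = 24.61°C / 2.3 km = 10.7°C/km

10.7°C/km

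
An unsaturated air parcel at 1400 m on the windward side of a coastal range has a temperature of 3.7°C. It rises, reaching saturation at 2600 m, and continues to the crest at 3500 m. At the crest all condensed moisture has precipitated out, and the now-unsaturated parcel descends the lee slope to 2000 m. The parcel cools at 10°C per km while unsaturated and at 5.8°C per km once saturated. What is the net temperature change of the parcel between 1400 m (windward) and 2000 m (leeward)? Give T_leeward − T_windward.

-2.22°C

1400 → 2600 m (dry, 10°C/km): ΔT = -10 × 1.2 = -12°C → T = -8.3°C
2600 → 3500 m (saturated, 5.8°C/km): ΔT = -5.8 × 0.9 = -5.22°C → T = -13.52°C
3500 → 2000 m (dry descent, 10°C/km): ΔT = +10 × 1.5 = +15°C → T = 1.48°C
Net change vs windward start: 1.48 − 3.7 = -2.22°C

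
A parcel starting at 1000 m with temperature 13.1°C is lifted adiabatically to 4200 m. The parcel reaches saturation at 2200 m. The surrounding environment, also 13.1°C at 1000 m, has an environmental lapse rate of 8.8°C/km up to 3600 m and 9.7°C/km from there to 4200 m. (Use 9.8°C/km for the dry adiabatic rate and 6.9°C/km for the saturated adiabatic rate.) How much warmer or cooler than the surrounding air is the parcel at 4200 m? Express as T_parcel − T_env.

+3.14°C (parcel warmer than environment)

Parcel:
  1000 → 2200 m (dry, 9.8°C/km): ΔT = -9.8 × 1.2 = -11.76°C → T = 1.34°C
  2200 → 4200 m (saturated, 6.9°C/km): ΔT = -6.9 × 2 = -13.8°C → T = -12.46°C
Environment:
  1000 → 3600 m (environment, lower layer, 8.8°C/km): ΔT = -8.8 × 2.6 = -22.88°C → T = -9.78°C
  3600 → 4200 m (environment, upper layer, 9.7°C/km): ΔT = -9.7 × 0.6 = -5.82°C → T = -15.6°C
T_parcel − T_env = -12.46 − (-15.6) = +3.14°C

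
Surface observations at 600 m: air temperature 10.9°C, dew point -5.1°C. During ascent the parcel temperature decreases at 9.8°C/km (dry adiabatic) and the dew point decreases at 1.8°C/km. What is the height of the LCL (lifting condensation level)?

2600 m

T and T_d converge at 9.8 − 1.8 = 8°C per km
Height above start = (10.9 − (-5.1)) / 8 = 2 km
LCL altitude = 600 m + 2000 m = 2600 m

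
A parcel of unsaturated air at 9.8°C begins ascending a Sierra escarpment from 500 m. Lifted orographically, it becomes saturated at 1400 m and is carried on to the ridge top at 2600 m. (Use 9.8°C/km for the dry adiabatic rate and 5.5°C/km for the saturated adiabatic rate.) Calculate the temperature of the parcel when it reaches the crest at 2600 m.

Dry to 1400 m: -9.8 × 0.9 km = -8.82°C, so T = 0.98°C.
Saturated to 2600 m: -5.5 × 1.2 km = -6.6°C, so T = -5.62°C.

-5.62°C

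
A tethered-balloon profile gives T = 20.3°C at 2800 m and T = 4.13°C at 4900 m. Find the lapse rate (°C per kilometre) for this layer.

7.7°C/km

Γ = −ΔT/Δz = (20.3 − 4.13) / (4900 − 2800) m
  = 16.17°C / 2.1 km = 7.7°C/km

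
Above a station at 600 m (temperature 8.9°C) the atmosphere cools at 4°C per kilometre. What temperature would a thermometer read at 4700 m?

-7.5°C

600 → 4700 m (environmental, 4°C/km): ΔT = -4 × 4.1 = -16.4°C → T = -7.5°C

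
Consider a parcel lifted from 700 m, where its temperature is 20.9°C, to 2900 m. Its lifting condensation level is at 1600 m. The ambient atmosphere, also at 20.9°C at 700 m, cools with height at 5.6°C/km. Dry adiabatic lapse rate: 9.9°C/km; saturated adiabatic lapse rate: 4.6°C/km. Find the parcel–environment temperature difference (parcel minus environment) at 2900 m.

-2.57°C (parcel cooler than environment)

Parcel:
  700–1600 m, dry: Δz = 0.9 km ⇒ ΔT = -8.91°C; T = 11.99°C
  1600–2900 m, saturated: Δz = 1.3 km ⇒ ΔT = -5.98°C; T = 6.01°C
Environment:
  700–2900 m, environment: Δz = 2.2 km ⇒ ΔT = -12.32°C; T = 8.58°C
T_parcel − T_env = 6.01 − 8.58 = -2.57°C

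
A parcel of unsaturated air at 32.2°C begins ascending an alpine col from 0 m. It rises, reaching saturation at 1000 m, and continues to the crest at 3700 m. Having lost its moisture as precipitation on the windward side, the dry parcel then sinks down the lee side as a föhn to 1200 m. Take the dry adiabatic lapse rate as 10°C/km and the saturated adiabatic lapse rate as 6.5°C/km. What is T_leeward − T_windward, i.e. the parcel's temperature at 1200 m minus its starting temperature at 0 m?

-2.55°C

From 0 m to 1000 m (dry): cools by 10 × 1 = 10°C, giving 22.2°C.
From 1000 m to 3700 m (saturated): cools by 6.5 × 2.7 = 17.55°C, giving 4.65°C.
From 3700 m to 1200 m (dry descent): warms by 10 × 2.5 = 25°C, giving 29.65°C.
Net change vs windward start: 29.65 − 32.2 = -2.55°C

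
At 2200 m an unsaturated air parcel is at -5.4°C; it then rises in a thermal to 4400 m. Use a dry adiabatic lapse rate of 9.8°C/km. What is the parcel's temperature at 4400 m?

From 2200 m to 4400 m (dry adiabatic): cools by 9.8 × 2.2 = 21.56°C, giving -26.96°C.

-26.96°C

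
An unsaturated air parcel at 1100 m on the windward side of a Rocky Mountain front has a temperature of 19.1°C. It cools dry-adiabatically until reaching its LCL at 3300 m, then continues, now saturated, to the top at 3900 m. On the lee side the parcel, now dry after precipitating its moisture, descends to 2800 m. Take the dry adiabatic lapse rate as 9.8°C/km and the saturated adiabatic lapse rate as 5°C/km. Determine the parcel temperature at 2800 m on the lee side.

1100–3300 m, dry: Δz = 2.2 km ⇒ ΔT = -21.56°C; T = -2.46°C
3300–3900 m, saturated: Δz = 0.6 km ⇒ ΔT = -3°C; T = -5.46°C
3900–2800 m, dry descent: Δz = 1.1 km ⇒ ΔT = +10.78°C; T = 5.32°C

5.32°C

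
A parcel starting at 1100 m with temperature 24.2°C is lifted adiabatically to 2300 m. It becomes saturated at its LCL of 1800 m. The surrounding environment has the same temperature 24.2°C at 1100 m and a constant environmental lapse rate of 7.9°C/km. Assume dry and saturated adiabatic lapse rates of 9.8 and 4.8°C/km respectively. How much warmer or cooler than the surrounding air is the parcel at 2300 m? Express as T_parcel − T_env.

Parcel:
  1100 → 1800 m (dry, 9.8°C/km): ΔT = -9.8 × 0.7 = -6.86°C → T = 17.34°C
  1800 → 2300 m (saturated, 4.8°C/km): ΔT = -4.8 × 0.5 = -2.4°C → T = 14.94°C
Environment:
  1100 → 2300 m (environment, 7.9°C/km): ΔT = -7.9 × 1.2 = -9.48°C → T = 14.72°C
T_parcel − T_env = 14.94 − 14.72 = +0.22°C

+0.22°C (parcel warmer than environment)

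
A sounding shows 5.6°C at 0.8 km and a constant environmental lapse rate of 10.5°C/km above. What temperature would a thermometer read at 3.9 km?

-26.95°C

Environmental to 3900 m: -10.5 × 3.1 km = -32.55°C, so T = -26.95°C.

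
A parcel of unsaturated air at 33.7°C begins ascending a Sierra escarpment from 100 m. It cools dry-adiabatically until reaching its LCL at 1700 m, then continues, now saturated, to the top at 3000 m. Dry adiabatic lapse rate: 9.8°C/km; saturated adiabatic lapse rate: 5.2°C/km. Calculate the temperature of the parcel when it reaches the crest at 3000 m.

11.26°C

100–1700 m, dry: Δz = 1.6 km ⇒ ΔT = -15.68°C; T = 18.02°C
1700–3000 m, saturated: Δz = 1.3 km ⇒ ΔT = -6.76°C; T = 11.26°C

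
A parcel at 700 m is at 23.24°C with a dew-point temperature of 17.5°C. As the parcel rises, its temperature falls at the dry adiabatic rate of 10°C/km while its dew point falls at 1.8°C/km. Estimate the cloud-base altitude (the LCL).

T and T_d converge at 10 − 1.8 = 8.2°C per km
Height above start = (23.24 − 17.5) / 8.2 = 0.7 km
LCL altitude = 700 m + 700 m = 1400 m

1400 m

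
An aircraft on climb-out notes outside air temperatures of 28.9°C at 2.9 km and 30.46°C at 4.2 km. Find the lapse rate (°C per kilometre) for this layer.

Γ = −ΔT/Δz = (28.9 − 30.46) / (4200 − 2900) m
  = -1.56°C / 1.3 km = -1.2°C/km

-1.2°C/km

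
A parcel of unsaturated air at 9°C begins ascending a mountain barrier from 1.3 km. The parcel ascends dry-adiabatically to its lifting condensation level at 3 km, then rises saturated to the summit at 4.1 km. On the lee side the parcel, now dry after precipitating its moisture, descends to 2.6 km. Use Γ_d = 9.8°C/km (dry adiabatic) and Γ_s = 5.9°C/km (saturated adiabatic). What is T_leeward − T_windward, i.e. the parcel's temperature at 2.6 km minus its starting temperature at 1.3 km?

-8.45°C

1300–3000 m, dry: Δz = 1.7 km ⇒ ΔT = -16.66°C; T = -7.66°C
3000–4100 m, saturated: Δz = 1.1 km ⇒ ΔT = -6.49°C; T = -14.15°C
4100–2600 m, dry descent: Δz = 1.5 km ⇒ ΔT = +14.7°C; T = 0.55°C
Net change vs windward start: 0.55 − 9 = -8.45°C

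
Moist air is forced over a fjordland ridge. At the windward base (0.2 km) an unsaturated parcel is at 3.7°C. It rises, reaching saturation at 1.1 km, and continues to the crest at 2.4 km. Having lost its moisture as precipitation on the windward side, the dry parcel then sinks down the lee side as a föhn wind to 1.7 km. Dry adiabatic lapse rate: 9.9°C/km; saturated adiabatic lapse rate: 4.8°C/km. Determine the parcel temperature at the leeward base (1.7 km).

-4.52°C

Dry to 1100 m: -9.9 × 0.9 km = -8.91°C, so T = -5.21°C.
Saturated to 2400 m: -4.8 × 1.3 km = -6.24°C, so T = -11.45°C.
Dry descent to 1700 m: +9.9 × 0.7 km = +6.93°C, so T = -4.52°C.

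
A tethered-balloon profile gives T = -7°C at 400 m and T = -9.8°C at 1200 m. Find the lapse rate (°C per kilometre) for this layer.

3.5°C/km

Γ = −ΔT/Δz = (-7 − (-9.8)) / (1200 − 400) m
  = 2.8°C / 0.8 km = 3.5°C/km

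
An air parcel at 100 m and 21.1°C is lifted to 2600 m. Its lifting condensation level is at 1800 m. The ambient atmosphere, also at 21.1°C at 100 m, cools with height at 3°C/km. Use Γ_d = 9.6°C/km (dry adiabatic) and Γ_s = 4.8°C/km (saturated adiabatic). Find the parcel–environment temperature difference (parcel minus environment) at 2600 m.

-12.66°C (parcel cooler than environment)

Parcel:
  100–1800 m, dry: Δz = 1.7 km ⇒ ΔT = -16.32°C; T = 4.78°C
  1800–2600 m, saturated: Δz = 0.8 km ⇒ ΔT = -3.84°C; T = 0.94°C
Environment:
  100–2600 m, environment: Δz = 2.5 km ⇒ ΔT = -7.5°C; T = 13.6°C
T_parcel − T_env = 0.94 − 13.6 = -12.66°C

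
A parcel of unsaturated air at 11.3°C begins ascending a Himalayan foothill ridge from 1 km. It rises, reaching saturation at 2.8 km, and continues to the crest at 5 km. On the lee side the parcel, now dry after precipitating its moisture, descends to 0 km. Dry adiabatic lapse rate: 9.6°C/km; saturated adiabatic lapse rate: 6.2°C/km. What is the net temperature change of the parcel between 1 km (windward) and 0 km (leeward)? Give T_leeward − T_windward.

From 1000 m to 2800 m (dry): cools by 9.6 × 1.8 = 17.28°C, giving -5.98°C.
From 2800 m to 5000 m (saturated): cools by 6.2 × 2.2 = 13.64°C, giving -19.62°C.
From 5000 m to 0 m (dry descent): warms by 9.6 × 5 = 48°C, giving 28.38°C.
Net change vs windward start: 28.38 − 11.3 = +17.08°C

+17.08°C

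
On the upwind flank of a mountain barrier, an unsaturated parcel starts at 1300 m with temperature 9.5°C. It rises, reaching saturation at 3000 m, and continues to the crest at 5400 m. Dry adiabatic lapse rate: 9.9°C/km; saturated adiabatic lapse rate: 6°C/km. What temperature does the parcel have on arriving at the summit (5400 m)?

1300–3000 m, dry: Δz = 1.7 km ⇒ ΔT = -16.83°C; T = -7.33°C
3000–5400 m, saturated: Δz = 2.4 km ⇒ ΔT = -14.4°C; T = -21.73°C

-21.73°C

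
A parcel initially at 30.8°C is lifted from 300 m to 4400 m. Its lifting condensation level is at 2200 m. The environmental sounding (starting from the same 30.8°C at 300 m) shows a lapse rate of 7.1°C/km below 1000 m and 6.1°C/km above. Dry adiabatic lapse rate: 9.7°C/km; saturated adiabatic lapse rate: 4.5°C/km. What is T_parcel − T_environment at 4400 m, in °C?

-2.62°C (parcel cooler than environment)

Parcel:
  From 300 m to 2200 m (dry): cools by 9.7 × 1.9 = 18.43°C, giving 12.37°C.
  From 2200 m to 4400 m (saturated): cools by 4.5 × 2.2 = 9.9°C, giving 2.47°C.
Environment:
  From 300 m to 1000 m (environment, lower layer): cools by 7.1 × 0.7 = 4.97°C, giving 25.83°C.
  From 1000 m to 4400 m (environment, upper layer): cools by 6.1 × 3.4 = 20.74°C, giving 5.09°C.
T_parcel − T_env = 2.47 − 5.09 = -2.62°C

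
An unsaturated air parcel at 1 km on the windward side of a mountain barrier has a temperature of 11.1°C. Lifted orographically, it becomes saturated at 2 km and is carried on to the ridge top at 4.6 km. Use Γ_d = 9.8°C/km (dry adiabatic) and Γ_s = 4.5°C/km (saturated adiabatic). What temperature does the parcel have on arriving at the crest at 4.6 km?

From 1000 m to 2000 m (dry): cools by 9.8 × 1 = 9.8°C, giving 1.3°C.
From 2000 m to 4600 m (saturated): cools by 4.5 × 2.6 = 11.7°C, giving -10.4°C.

-10.4°C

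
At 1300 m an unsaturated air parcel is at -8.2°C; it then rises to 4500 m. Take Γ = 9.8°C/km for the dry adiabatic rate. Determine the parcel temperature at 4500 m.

-39.56°C

Dry adiabatic to 4500 m: -9.8 × 3.2 km = -31.36°C, so T = -39.56°C.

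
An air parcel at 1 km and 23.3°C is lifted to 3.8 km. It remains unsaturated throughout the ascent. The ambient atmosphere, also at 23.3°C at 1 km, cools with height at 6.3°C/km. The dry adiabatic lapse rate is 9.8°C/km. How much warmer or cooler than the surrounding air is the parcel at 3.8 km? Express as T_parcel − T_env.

-9.8°C (parcel cooler than environment)

Parcel:
  1000 → 3800 m (dry, 9.8°C/km): ΔT = -9.8 × 2.8 = -27.44°C → T = -4.14°C
Environment:
  1000 → 3800 m (environment, 6.3°C/km): ΔT = -6.3 × 2.8 = -17.64°C → T = 5.66°C
T_parcel − T_env = -4.14 − 5.66 = -9.8°C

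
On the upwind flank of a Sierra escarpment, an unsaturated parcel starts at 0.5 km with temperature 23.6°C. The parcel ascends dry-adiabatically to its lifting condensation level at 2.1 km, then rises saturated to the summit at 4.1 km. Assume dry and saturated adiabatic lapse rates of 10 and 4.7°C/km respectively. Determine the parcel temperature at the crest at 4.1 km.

-1.8°C

500 → 2100 m (dry, 10°C/km): ΔT = -10 × 1.6 = -16°C → T = 7.6°C
2100 → 4100 m (saturated, 4.7°C/km): ΔT = -4.7 × 2 = -9.4°C → T = -1.8°C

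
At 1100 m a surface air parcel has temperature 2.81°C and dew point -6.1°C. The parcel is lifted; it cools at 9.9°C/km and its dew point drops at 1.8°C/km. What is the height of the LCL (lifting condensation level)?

T and T_d converge at 9.9 − 1.8 = 8.1°C per km
Height above start = (2.81 − (-6.1)) / 8.1 = 1.1 km
LCL altitude = 1100 m + 1100 m = 2200 m

2200 m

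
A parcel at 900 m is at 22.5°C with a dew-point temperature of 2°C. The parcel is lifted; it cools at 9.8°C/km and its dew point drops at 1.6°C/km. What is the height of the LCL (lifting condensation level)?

T and T_d converge at 9.8 − 1.6 = 8.2°C per km
Height above start = (22.5 − 2) / 8.2 = 2.5 km
LCL altitude = 900 m + 2500 m = 3400 m

3400 m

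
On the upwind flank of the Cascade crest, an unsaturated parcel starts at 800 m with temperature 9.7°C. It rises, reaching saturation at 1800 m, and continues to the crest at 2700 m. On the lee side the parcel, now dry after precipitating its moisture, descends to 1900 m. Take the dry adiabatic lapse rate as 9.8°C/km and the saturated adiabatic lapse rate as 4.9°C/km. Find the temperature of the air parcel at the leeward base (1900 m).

3.33°C

From 800 m to 1800 m (dry): cools by 9.8 × 1 = 9.8°C, giving -0.1°C.
From 1800 m to 2700 m (saturated): cools by 4.9 × 0.9 = 4.41°C, giving -4.51°C.
From 2700 m to 1900 m (dry descent): warms by 9.8 × 0.8 = 7.84°C, giving 3.33°C.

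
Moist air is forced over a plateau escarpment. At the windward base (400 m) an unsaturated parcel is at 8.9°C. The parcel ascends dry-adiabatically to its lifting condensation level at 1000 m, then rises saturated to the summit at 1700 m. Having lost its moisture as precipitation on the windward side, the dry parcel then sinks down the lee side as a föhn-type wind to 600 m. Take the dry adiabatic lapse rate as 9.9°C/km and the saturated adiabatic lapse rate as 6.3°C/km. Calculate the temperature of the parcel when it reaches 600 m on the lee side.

From 400 m to 1000 m (dry): cools by 9.9 × 0.6 = 5.94°C, giving 2.96°C.
From 1000 m to 1700 m (saturated): cools by 6.3 × 0.7 = 4.41°C, giving -1.45°C.
From 1700 m to 600 m (dry descent): warms by 9.9 × 1.1 = 10.89°C, giving 9.44°C.

9.44°C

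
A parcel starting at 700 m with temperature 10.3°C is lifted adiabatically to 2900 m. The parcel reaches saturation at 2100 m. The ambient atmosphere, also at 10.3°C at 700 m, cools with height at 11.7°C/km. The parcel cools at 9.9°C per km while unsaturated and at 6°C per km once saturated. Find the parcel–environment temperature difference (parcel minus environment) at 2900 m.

Parcel:
  Dry to 2100 m: -9.9 × 1.4 km = -13.86°C, so T = -3.56°C.
  Saturated to 2900 m: -6 × 0.8 km = -4.8°C, so T = -8.36°C.
Environment:
  Environment to 2900 m: -11.7 × 2.2 km = -25.74°C, so T = -15.44°C.
T_parcel − T_env = -8.36 − (-15.44) = +7.08°C

+7.08°C (parcel warmer than environment)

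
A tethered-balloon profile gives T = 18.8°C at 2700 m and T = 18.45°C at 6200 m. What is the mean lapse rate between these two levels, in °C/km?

0.1°C/km

Γ = −ΔT/Δz = (18.8 − 18.45) / (6200 − 2700) m
  = 0.35°C / 3.5 km = 0.1°C/km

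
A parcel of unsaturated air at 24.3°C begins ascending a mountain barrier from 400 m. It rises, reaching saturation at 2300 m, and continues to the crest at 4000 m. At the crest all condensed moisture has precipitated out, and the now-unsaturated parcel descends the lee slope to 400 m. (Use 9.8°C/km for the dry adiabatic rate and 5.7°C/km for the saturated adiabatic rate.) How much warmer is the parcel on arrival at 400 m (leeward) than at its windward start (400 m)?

+6.97°C

400–2300 m, dry: Δz = 1.9 km ⇒ ΔT = -18.62°C; T = 5.68°C
2300–4000 m, saturated: Δz = 1.7 km ⇒ ΔT = -9.69°C; T = -4.01°C
4000–400 m, dry descent: Δz = 3.6 km ⇒ ΔT = +35.28°C; T = 31.27°C
Net change vs windward start: 31.27 − 24.3 = +6.97°C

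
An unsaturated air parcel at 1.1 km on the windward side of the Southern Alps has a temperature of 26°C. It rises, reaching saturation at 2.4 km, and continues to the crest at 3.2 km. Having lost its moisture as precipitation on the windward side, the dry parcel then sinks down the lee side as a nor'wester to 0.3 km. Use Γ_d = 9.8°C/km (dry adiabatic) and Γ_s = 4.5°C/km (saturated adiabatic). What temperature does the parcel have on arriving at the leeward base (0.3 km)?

38.08°C

From 1100 m to 2400 m (dry): cools by 9.8 × 1.3 = 12.74°C, giving 13.26°C.
From 2400 m to 3200 m (saturated): cools by 4.5 × 0.8 = 3.6°C, giving 9.66°C.
From 3200 m to 300 m (dry descent): warms by 9.8 × 2.9 = 28.42°C, giving 38.08°C.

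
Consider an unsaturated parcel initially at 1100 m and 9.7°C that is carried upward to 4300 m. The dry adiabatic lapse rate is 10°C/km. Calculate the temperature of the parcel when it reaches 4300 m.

Dry adiabatic to 4300 m: -10 × 3.2 km = -32°C, so T = -22.3°C.

-22.3°C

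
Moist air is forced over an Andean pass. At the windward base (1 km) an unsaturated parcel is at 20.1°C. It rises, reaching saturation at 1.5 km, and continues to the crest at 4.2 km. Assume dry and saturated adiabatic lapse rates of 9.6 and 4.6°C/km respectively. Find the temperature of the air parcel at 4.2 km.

2.88°C

1000–1500 m, dry: Δz = 0.5 km ⇒ ΔT = -4.8°C; T = 15.3°C
1500–4200 m, saturated: Δz = 2.7 km ⇒ ΔT = -12.42°C; T = 2.88°C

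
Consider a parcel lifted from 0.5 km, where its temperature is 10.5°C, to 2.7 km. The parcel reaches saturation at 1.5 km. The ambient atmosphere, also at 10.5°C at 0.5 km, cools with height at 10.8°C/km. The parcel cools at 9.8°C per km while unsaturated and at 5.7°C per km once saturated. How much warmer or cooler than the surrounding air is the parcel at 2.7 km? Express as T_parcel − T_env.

+7.12°C (parcel warmer than environment)

Parcel:
  500 → 1500 m (dry, 9.8°C/km): ΔT = -9.8 × 1 = -9.8°C → T = 0.7°C
  1500 → 2700 m (saturated, 5.7°C/km): ΔT = -5.7 × 1.2 = -6.84°C → T = -6.14°C
Environment:
  500 → 2700 m (environment, 10.8°C/km): ΔT = -10.8 × 2.2 = -23.76°C → T = -13.26°C
T_parcel − T_env = -6.14 − (-13.26) = +7.12°C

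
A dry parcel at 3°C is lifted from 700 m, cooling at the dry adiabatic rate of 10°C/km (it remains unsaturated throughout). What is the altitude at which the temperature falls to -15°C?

Height above start = (3 − (-15)) / 10 = 1.8 km
Altitude = 700 m + 1800 m = 2500 m

2500 m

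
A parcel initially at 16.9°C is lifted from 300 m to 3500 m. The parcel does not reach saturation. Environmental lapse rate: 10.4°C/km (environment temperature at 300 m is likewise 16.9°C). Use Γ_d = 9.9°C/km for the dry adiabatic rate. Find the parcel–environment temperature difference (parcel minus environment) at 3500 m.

+1.6°C (parcel warmer than environment)

Parcel:
  300–3500 m, dry: Δz = 3.2 km ⇒ ΔT = -31.68°C; T = -14.78°C
Environment:
  300–3500 m, environment: Δz = 3.2 km ⇒ ΔT = -33.28°C; T = -16.38°C
T_parcel − T_env = -14.78 − (-16.38) = +1.6°C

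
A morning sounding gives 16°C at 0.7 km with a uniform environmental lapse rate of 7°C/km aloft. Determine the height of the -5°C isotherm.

Height above start = (16 − (-5)) / 7 = 3 km
Altitude = 700 m + 3000 m = 3700 m

3.7 km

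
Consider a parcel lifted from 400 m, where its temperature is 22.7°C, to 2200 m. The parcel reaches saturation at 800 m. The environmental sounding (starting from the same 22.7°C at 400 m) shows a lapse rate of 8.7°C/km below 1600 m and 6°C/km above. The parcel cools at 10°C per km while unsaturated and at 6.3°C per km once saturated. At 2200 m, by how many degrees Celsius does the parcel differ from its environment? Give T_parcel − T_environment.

+1.22°C (parcel warmer than environment)

Parcel:
  400 → 800 m (dry, 10°C/km): ΔT = -10 × 0.4 = -4°C → T = 18.7°C
  800 → 2200 m (saturated, 6.3°C/km): ΔT = -6.3 × 1.4 = -8.82°C → T = 9.88°C
Environment:
  400 → 1600 m (environment, lower layer, 8.7°C/km): ΔT = -8.7 × 1.2 = -10.44°C → T = 12.26°C
  1600 → 2200 m (environment, upper layer, 6°C/km): ΔT = -6 × 0.6 = -3.6°C → T = 8.66°C
T_parcel − T_env = 9.88 − 8.66 = +1.22°C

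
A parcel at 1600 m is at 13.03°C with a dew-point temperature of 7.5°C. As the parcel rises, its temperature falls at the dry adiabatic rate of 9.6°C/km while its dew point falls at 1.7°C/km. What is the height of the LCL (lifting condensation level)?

T and T_d converge at 9.6 − 1.7 = 7.9°C per km
Height above start = (13.03 − 7.5) / 7.9 = 0.7 km
LCL altitude = 1600 m + 700 m = 2300 m

2300 m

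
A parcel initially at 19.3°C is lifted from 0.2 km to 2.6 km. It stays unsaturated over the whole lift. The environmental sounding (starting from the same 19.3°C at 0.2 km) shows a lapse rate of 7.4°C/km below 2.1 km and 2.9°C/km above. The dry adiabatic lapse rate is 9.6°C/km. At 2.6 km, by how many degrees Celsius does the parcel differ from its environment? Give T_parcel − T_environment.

Parcel:
  200–2600 m, dry: Δz = 2.4 km ⇒ ΔT = -23.04°C; T = -3.74°C
Environment:
  200–2100 m, environment, lower layer: Δz = 1.9 km ⇒ ΔT = -14.06°C; T = 5.24°C
  2100–2600 m, environment, upper layer: Δz = 0.5 km ⇒ ΔT = -1.45°C; T = 3.79°C
T_parcel − T_env = -3.74 − 3.79 = -7.53°C

-7.53°C (parcel cooler than environment)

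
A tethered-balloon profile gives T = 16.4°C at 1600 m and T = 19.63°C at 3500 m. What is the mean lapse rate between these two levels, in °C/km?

Γ = −ΔT/Δz = (16.4 − 19.63) / (3500 − 1600) m
  = -3.23°C / 1.9 km = -1.7°C/km

-1.7°C/km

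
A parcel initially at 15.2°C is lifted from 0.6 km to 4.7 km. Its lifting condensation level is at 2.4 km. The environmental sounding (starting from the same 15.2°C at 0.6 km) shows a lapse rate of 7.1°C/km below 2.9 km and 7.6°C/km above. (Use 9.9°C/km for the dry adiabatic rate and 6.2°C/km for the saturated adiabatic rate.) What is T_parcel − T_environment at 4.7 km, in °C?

-2.07°C (parcel cooler than environment)

Parcel:
  From 600 m to 2400 m (dry): cools by 9.9 × 1.8 = 17.82°C, giving -2.62°C.
  From 2400 m to 4700 m (saturated): cools by 6.2 × 2.3 = 14.26°C, giving -16.88°C.
Environment:
  From 600 m to 2900 m (environment, lower layer): cools by 7.1 × 2.3 = 16.33°C, giving -1.13°C.
  From 2900 m to 4700 m (environment, upper layer): cools by 7.6 × 1.8 = 13.68°C, giving -14.81°C.
T_parcel − T_env = -16.88 − (-14.81) = -2.07°C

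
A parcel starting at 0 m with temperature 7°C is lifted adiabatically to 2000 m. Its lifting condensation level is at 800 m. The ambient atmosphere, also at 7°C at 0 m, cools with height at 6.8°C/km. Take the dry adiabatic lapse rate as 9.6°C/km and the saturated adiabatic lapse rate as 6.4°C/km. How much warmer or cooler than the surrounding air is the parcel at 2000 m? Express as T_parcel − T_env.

Parcel:
  Dry to 800 m: -9.6 × 0.8 km = -7.68°C, so T = -0.68°C.
  Saturated to 2000 m: -6.4 × 1.2 km = -7.68°C, so T = -8.36°C.
Environment:
  Environment to 2000 m: -6.8 × 2 km = -13.6°C, so T = -6.6°C.
T_parcel − T_env = -8.36 − (-6.6) = -1.76°C

-1.76°C (parcel cooler than environment)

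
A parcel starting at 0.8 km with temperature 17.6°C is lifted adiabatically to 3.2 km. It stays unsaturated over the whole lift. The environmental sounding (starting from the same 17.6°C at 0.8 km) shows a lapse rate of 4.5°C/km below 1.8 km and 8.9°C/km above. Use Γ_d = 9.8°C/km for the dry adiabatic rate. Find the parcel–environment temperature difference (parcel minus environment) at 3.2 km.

Parcel:
  From 800 m to 3200 m (dry): cools by 9.8 × 2.4 = 23.52°C, giving -5.92°C.
Environment:
  From 800 m to 1800 m (environment, lower layer): cools by 4.5 × 1 = 4.5°C, giving 13.1°C.
  From 1800 m to 3200 m (environment, upper layer): cools by 8.9 × 1.4 = 12.46°C, giving 0.64°C.
T_parcel − T_env = -5.92 − 0.64 = -6.56°C

-6.56°C (parcel cooler than environment)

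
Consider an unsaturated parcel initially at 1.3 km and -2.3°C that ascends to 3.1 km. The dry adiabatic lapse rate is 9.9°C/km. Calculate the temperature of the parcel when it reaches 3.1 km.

1300 → 3100 m (dry adiabatic, 9.9°C/km): ΔT = -9.9 × 1.8 = -17.82°C → T = -20.12°C

-20.12°C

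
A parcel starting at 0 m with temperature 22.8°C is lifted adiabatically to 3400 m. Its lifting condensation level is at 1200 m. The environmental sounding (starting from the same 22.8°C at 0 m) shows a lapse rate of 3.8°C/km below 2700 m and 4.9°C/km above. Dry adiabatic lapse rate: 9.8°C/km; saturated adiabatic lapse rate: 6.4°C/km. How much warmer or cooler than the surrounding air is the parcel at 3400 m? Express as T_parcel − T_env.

-12.15°C (parcel cooler than environment)

Parcel:
  From 0 m to 1200 m (dry): cools by 9.8 × 1.2 = 11.76°C, giving 11.04°C.
  From 1200 m to 3400 m (saturated): cools by 6.4 × 2.2 = 14.08°C, giving -3.04°C.
Environment:
  From 0 m to 2700 m (environment, lower layer): cools by 3.8 × 2.7 = 10.26°C, giving 12.54°C.
  From 2700 m to 3400 m (environment, upper layer): cools by 4.9 × 0.7 = 3.43°C, giving 9.11°C.
T_parcel − T_env = -3.04 − 9.11 = -12.15°C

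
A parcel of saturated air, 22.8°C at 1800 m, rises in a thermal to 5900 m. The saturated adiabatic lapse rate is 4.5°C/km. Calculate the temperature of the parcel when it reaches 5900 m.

4.35°C

Saturated adiabatic to 5900 m: -4.5 × 4.1 km = -18.45°C, so T = 4.35°C.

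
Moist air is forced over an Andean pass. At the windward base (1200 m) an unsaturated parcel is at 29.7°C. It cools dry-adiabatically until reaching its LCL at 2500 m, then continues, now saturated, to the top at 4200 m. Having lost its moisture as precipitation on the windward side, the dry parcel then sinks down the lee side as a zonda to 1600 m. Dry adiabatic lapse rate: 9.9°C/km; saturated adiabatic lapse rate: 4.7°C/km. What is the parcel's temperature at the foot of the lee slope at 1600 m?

34.58°C

1200–2500 m, dry: Δz = 1.3 km ⇒ ΔT = -12.87°C; T = 16.83°C
2500–4200 m, saturated: Δz = 1.7 km ⇒ ΔT = -7.99°C; T = 8.84°C
4200–1600 m, dry descent: Δz = 2.6 km ⇒ ΔT = +25.74°C; T = 34.58°C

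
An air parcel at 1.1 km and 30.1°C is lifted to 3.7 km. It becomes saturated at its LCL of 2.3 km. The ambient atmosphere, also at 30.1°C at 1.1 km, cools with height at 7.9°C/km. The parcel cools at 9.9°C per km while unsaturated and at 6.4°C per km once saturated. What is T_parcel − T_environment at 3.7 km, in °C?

Parcel:
  Dry to 2300 m: -9.9 × 1.2 km = -11.88°C, so T = 18.22°C.
  Saturated to 3700 m: -6.4 × 1.4 km = -8.96°C, so T = 9.26°C.
Environment:
  Environment to 3700 m: -7.9 × 2.6 km = -20.54°C, so T = 9.56°C.
T_parcel − T_env = 9.26 − 9.56 = -0.3°C

-0.3°C (parcel cooler than environment)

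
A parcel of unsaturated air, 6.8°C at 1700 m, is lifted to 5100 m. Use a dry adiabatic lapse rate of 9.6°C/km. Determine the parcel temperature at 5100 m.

-25.84°C

From 1700 m to 5100 m (dry adiabatic): cools by 9.6 × 3.4 = 32.64°C, giving -25.84°C.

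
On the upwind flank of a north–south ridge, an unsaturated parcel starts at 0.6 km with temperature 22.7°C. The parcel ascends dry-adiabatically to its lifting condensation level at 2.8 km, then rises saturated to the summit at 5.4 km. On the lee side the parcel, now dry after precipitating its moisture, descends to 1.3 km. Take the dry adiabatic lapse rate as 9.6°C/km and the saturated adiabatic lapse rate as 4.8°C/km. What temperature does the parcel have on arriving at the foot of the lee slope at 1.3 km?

From 600 m to 2800 m (dry): cools by 9.6 × 2.2 = 21.12°C, giving 1.58°C.
From 2800 m to 5400 m (saturated): cools by 4.8 × 2.6 = 12.48°C, giving -10.9°C.
From 5400 m to 1300 m (dry descent): warms by 9.6 × 4.1 = 39.36°C, giving 28.46°C.

28.46°C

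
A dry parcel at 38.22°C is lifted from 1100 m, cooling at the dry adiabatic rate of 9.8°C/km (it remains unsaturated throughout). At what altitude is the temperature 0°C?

Height above start = (38.22 − 0) / 9.8 = 3.9 km
Altitude = 1100 m + 3900 m = 5000 m

5000 m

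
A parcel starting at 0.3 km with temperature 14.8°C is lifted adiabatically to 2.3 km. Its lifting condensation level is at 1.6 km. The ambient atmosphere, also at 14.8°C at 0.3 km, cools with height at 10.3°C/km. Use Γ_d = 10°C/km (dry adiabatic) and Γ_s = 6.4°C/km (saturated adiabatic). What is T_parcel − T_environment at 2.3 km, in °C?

Parcel:
  300 → 1600 m (dry, 10°C/km): ΔT = -10 × 1.3 = -13°C → T = 1.8°C
  1600 → 2300 m (saturated, 6.4°C/km): ΔT = -6.4 × 0.7 = -4.48°C → T = -2.68°C
Environment:
  300 → 2300 m (environment, 10.3°C/km): ΔT = -10.3 × 2 = -20.6°C → T = -5.8°C
T_parcel − T_env = -2.68 − (-5.8) = +3.12°C

+3.12°C (parcel warmer than environment)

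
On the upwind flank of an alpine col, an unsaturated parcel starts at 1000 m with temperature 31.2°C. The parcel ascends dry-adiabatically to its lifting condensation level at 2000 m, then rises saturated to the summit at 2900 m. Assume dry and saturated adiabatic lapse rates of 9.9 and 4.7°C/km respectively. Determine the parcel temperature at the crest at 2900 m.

Dry to 2000 m: -9.9 × 1 km = -9.9°C, so T = 21.3°C.
Saturated to 2900 m: -4.7 × 0.9 km = -4.23°C, so T = 17.07°C.

17.07°C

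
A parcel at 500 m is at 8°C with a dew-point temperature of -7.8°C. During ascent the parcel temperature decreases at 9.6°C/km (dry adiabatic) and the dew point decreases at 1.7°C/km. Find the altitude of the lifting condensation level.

2500 m

T and T_d converge at 9.6 − 1.7 = 7.9°C per km
Height above start = (8 − (-7.8)) / 7.9 = 2 km
LCL altitude = 500 m + 2000 m = 2500 m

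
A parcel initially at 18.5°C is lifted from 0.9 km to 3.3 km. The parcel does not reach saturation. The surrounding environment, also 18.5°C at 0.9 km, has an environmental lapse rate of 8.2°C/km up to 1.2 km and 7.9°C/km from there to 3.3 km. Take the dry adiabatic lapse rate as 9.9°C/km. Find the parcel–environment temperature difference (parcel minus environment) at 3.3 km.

Parcel:
  From 900 m to 3300 m (dry): cools by 9.9 × 2.4 = 23.76°C, giving -5.26°C.
Environment:
  From 900 m to 1200 m (environment, lower layer): cools by 8.2 × 0.3 = 2.46°C, giving 16.04°C.
  From 1200 m to 3300 m (environment, upper layer): cools by 7.9 × 2.1 = 16.59°C, giving -0.55°C.
T_parcel − T_env = -5.26 − (-0.55) = -4.71°C

-4.71°C (parcel cooler than environment)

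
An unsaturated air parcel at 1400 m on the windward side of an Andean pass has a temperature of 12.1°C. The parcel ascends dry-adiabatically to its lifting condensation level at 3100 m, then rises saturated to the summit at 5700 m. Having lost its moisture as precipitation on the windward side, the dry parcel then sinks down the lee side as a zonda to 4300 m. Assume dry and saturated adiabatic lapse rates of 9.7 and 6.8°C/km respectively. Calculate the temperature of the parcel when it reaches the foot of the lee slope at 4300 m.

-8.49°C

From 1400 m to 3100 m (dry): cools by 9.7 × 1.7 = 16.49°C, giving -4.39°C.
From 3100 m to 5700 m (saturated): cools by 6.8 × 2.6 = 17.68°C, giving -22.07°C.
From 5700 m to 4300 m (dry descent): warms by 9.7 × 1.4 = 13.58°C, giving -8.49°C.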